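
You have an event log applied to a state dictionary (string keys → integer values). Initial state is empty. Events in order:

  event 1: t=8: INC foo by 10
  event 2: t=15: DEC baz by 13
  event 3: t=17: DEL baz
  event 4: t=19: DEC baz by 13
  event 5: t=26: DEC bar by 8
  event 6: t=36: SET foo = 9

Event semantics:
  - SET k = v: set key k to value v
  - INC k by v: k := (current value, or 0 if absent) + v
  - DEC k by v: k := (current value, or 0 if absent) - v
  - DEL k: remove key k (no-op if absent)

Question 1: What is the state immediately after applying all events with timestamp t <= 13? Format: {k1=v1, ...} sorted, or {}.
Answer: {foo=10}

Derivation:
Apply events with t <= 13 (1 events):
  after event 1 (t=8: INC foo by 10): {foo=10}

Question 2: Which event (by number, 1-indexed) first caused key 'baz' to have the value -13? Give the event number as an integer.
Looking for first event where baz becomes -13:
  event 2: baz (absent) -> -13  <-- first match

Answer: 2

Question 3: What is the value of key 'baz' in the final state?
Track key 'baz' through all 6 events:
  event 1 (t=8: INC foo by 10): baz unchanged
  event 2 (t=15: DEC baz by 13): baz (absent) -> -13
  event 3 (t=17: DEL baz): baz -13 -> (absent)
  event 4 (t=19: DEC baz by 13): baz (absent) -> -13
  event 5 (t=26: DEC bar by 8): baz unchanged
  event 6 (t=36: SET foo = 9): baz unchanged
Final: baz = -13

Answer: -13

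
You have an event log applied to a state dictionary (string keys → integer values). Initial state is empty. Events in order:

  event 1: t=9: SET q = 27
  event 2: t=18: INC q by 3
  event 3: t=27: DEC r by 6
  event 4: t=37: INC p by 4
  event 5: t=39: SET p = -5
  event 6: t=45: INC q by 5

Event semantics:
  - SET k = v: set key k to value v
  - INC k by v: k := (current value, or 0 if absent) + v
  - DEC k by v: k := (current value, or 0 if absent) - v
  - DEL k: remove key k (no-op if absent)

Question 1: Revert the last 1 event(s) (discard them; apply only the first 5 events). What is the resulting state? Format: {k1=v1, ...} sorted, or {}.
Keep first 5 events (discard last 1):
  after event 1 (t=9: SET q = 27): {q=27}
  after event 2 (t=18: INC q by 3): {q=30}
  after event 3 (t=27: DEC r by 6): {q=30, r=-6}
  after event 4 (t=37: INC p by 4): {p=4, q=30, r=-6}
  after event 5 (t=39: SET p = -5): {p=-5, q=30, r=-6}

Answer: {p=-5, q=30, r=-6}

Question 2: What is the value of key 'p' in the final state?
Track key 'p' through all 6 events:
  event 1 (t=9: SET q = 27): p unchanged
  event 2 (t=18: INC q by 3): p unchanged
  event 3 (t=27: DEC r by 6): p unchanged
  event 4 (t=37: INC p by 4): p (absent) -> 4
  event 5 (t=39: SET p = -5): p 4 -> -5
  event 6 (t=45: INC q by 5): p unchanged
Final: p = -5

Answer: -5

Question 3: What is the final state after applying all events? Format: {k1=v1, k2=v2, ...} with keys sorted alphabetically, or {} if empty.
Answer: {p=-5, q=35, r=-6}

Derivation:
  after event 1 (t=9: SET q = 27): {q=27}
  after event 2 (t=18: INC q by 3): {q=30}
  after event 3 (t=27: DEC r by 6): {q=30, r=-6}
  after event 4 (t=37: INC p by 4): {p=4, q=30, r=-6}
  after event 5 (t=39: SET p = -5): {p=-5, q=30, r=-6}
  after event 6 (t=45: INC q by 5): {p=-5, q=35, r=-6}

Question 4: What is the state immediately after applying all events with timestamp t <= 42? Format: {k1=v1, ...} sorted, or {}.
Apply events with t <= 42 (5 events):
  after event 1 (t=9: SET q = 27): {q=27}
  after event 2 (t=18: INC q by 3): {q=30}
  after event 3 (t=27: DEC r by 6): {q=30, r=-6}
  after event 4 (t=37: INC p by 4): {p=4, q=30, r=-6}
  after event 5 (t=39: SET p = -5): {p=-5, q=30, r=-6}

Answer: {p=-5, q=30, r=-6}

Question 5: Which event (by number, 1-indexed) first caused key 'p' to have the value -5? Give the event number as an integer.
Answer: 5

Derivation:
Looking for first event where p becomes -5:
  event 4: p = 4
  event 5: p 4 -> -5  <-- first match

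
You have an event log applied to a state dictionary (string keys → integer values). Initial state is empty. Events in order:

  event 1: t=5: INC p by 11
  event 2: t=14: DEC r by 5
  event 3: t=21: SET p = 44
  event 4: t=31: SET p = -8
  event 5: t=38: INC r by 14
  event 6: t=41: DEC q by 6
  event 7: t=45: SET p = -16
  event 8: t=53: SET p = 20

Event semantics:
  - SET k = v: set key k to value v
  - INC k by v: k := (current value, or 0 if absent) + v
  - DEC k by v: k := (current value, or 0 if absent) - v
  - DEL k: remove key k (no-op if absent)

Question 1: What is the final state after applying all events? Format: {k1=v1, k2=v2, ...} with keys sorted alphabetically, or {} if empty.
Answer: {p=20, q=-6, r=9}

Derivation:
  after event 1 (t=5: INC p by 11): {p=11}
  after event 2 (t=14: DEC r by 5): {p=11, r=-5}
  after event 3 (t=21: SET p = 44): {p=44, r=-5}
  after event 4 (t=31: SET p = -8): {p=-8, r=-5}
  after event 5 (t=38: INC r by 14): {p=-8, r=9}
  after event 6 (t=41: DEC q by 6): {p=-8, q=-6, r=9}
  after event 7 (t=45: SET p = -16): {p=-16, q=-6, r=9}
  after event 8 (t=53: SET p = 20): {p=20, q=-6, r=9}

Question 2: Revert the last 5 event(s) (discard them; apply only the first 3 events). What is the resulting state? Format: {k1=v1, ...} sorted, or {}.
Answer: {p=44, r=-5}

Derivation:
Keep first 3 events (discard last 5):
  after event 1 (t=5: INC p by 11): {p=11}
  after event 2 (t=14: DEC r by 5): {p=11, r=-5}
  after event 3 (t=21: SET p = 44): {p=44, r=-5}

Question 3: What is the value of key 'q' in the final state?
Answer: -6

Derivation:
Track key 'q' through all 8 events:
  event 1 (t=5: INC p by 11): q unchanged
  event 2 (t=14: DEC r by 5): q unchanged
  event 3 (t=21: SET p = 44): q unchanged
  event 4 (t=31: SET p = -8): q unchanged
  event 5 (t=38: INC r by 14): q unchanged
  event 6 (t=41: DEC q by 6): q (absent) -> -6
  event 7 (t=45: SET p = -16): q unchanged
  event 8 (t=53: SET p = 20): q unchanged
Final: q = -6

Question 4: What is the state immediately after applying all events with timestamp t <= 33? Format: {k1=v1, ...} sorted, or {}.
Apply events with t <= 33 (4 events):
  after event 1 (t=5: INC p by 11): {p=11}
  after event 2 (t=14: DEC r by 5): {p=11, r=-5}
  after event 3 (t=21: SET p = 44): {p=44, r=-5}
  after event 4 (t=31: SET p = -8): {p=-8, r=-5}

Answer: {p=-8, r=-5}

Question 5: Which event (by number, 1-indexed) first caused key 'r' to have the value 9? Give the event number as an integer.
Looking for first event where r becomes 9:
  event 2: r = -5
  event 3: r = -5
  event 4: r = -5
  event 5: r -5 -> 9  <-- first match

Answer: 5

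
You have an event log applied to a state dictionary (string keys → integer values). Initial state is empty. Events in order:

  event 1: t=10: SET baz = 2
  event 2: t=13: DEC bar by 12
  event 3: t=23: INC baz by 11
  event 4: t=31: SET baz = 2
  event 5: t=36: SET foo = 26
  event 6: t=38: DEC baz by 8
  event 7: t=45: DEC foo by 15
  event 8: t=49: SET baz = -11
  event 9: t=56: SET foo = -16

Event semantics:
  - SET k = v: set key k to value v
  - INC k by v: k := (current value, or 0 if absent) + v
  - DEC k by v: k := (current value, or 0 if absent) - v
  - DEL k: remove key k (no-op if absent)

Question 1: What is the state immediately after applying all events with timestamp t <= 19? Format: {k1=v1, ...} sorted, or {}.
Answer: {bar=-12, baz=2}

Derivation:
Apply events with t <= 19 (2 events):
  after event 1 (t=10: SET baz = 2): {baz=2}
  after event 2 (t=13: DEC bar by 12): {bar=-12, baz=2}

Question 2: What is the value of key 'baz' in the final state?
Track key 'baz' through all 9 events:
  event 1 (t=10: SET baz = 2): baz (absent) -> 2
  event 2 (t=13: DEC bar by 12): baz unchanged
  event 3 (t=23: INC baz by 11): baz 2 -> 13
  event 4 (t=31: SET baz = 2): baz 13 -> 2
  event 5 (t=36: SET foo = 26): baz unchanged
  event 6 (t=38: DEC baz by 8): baz 2 -> -6
  event 7 (t=45: DEC foo by 15): baz unchanged
  event 8 (t=49: SET baz = -11): baz -6 -> -11
  event 9 (t=56: SET foo = -16): baz unchanged
Final: baz = -11

Answer: -11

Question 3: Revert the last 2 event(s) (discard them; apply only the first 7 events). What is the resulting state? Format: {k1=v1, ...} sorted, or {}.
Keep first 7 events (discard last 2):
  after event 1 (t=10: SET baz = 2): {baz=2}
  after event 2 (t=13: DEC bar by 12): {bar=-12, baz=2}
  after event 3 (t=23: INC baz by 11): {bar=-12, baz=13}
  after event 4 (t=31: SET baz = 2): {bar=-12, baz=2}
  after event 5 (t=36: SET foo = 26): {bar=-12, baz=2, foo=26}
  after event 6 (t=38: DEC baz by 8): {bar=-12, baz=-6, foo=26}
  after event 7 (t=45: DEC foo by 15): {bar=-12, baz=-6, foo=11}

Answer: {bar=-12, baz=-6, foo=11}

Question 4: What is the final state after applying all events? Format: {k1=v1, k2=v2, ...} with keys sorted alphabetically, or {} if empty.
Answer: {bar=-12, baz=-11, foo=-16}

Derivation:
  after event 1 (t=10: SET baz = 2): {baz=2}
  after event 2 (t=13: DEC bar by 12): {bar=-12, baz=2}
  after event 3 (t=23: INC baz by 11): {bar=-12, baz=13}
  after event 4 (t=31: SET baz = 2): {bar=-12, baz=2}
  after event 5 (t=36: SET foo = 26): {bar=-12, baz=2, foo=26}
  after event 6 (t=38: DEC baz by 8): {bar=-12, baz=-6, foo=26}
  after event 7 (t=45: DEC foo by 15): {bar=-12, baz=-6, foo=11}
  after event 8 (t=49: SET baz = -11): {bar=-12, baz=-11, foo=11}
  after event 9 (t=56: SET foo = -16): {bar=-12, baz=-11, foo=-16}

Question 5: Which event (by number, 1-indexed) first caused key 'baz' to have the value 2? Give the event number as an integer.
Looking for first event where baz becomes 2:
  event 1: baz (absent) -> 2  <-- first match

Answer: 1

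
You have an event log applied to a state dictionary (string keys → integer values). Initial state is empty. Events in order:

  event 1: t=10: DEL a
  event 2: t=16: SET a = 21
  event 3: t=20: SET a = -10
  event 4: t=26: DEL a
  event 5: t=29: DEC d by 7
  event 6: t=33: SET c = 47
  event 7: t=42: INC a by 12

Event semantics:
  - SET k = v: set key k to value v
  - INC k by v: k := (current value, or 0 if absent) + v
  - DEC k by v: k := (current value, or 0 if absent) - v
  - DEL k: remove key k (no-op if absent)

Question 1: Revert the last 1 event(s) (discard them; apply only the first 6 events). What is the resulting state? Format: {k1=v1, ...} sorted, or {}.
Keep first 6 events (discard last 1):
  after event 1 (t=10: DEL a): {}
  after event 2 (t=16: SET a = 21): {a=21}
  after event 3 (t=20: SET a = -10): {a=-10}
  after event 4 (t=26: DEL a): {}
  after event 5 (t=29: DEC d by 7): {d=-7}
  after event 6 (t=33: SET c = 47): {c=47, d=-7}

Answer: {c=47, d=-7}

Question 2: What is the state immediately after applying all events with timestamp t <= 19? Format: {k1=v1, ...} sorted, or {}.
Apply events with t <= 19 (2 events):
  after event 1 (t=10: DEL a): {}
  after event 2 (t=16: SET a = 21): {a=21}

Answer: {a=21}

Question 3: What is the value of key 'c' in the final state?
Track key 'c' through all 7 events:
  event 1 (t=10: DEL a): c unchanged
  event 2 (t=16: SET a = 21): c unchanged
  event 3 (t=20: SET a = -10): c unchanged
  event 4 (t=26: DEL a): c unchanged
  event 5 (t=29: DEC d by 7): c unchanged
  event 6 (t=33: SET c = 47): c (absent) -> 47
  event 7 (t=42: INC a by 12): c unchanged
Final: c = 47

Answer: 47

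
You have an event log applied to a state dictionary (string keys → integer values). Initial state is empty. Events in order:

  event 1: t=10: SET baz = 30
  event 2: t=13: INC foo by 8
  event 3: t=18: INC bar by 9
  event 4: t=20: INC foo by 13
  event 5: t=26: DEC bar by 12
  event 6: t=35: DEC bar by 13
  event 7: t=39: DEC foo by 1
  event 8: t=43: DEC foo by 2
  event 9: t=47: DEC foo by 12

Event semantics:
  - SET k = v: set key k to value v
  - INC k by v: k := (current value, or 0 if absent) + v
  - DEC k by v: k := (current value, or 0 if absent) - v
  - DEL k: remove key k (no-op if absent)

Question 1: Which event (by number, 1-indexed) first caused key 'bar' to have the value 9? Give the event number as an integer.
Answer: 3

Derivation:
Looking for first event where bar becomes 9:
  event 3: bar (absent) -> 9  <-- first match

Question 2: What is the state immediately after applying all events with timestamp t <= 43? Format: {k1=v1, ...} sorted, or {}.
Apply events with t <= 43 (8 events):
  after event 1 (t=10: SET baz = 30): {baz=30}
  after event 2 (t=13: INC foo by 8): {baz=30, foo=8}
  after event 3 (t=18: INC bar by 9): {bar=9, baz=30, foo=8}
  after event 4 (t=20: INC foo by 13): {bar=9, baz=30, foo=21}
  after event 5 (t=26: DEC bar by 12): {bar=-3, baz=30, foo=21}
  after event 6 (t=35: DEC bar by 13): {bar=-16, baz=30, foo=21}
  after event 7 (t=39: DEC foo by 1): {bar=-16, baz=30, foo=20}
  after event 8 (t=43: DEC foo by 2): {bar=-16, baz=30, foo=18}

Answer: {bar=-16, baz=30, foo=18}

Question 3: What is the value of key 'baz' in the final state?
Answer: 30

Derivation:
Track key 'baz' through all 9 events:
  event 1 (t=10: SET baz = 30): baz (absent) -> 30
  event 2 (t=13: INC foo by 8): baz unchanged
  event 3 (t=18: INC bar by 9): baz unchanged
  event 4 (t=20: INC foo by 13): baz unchanged
  event 5 (t=26: DEC bar by 12): baz unchanged
  event 6 (t=35: DEC bar by 13): baz unchanged
  event 7 (t=39: DEC foo by 1): baz unchanged
  event 8 (t=43: DEC foo by 2): baz unchanged
  event 9 (t=47: DEC foo by 12): baz unchanged
Final: baz = 30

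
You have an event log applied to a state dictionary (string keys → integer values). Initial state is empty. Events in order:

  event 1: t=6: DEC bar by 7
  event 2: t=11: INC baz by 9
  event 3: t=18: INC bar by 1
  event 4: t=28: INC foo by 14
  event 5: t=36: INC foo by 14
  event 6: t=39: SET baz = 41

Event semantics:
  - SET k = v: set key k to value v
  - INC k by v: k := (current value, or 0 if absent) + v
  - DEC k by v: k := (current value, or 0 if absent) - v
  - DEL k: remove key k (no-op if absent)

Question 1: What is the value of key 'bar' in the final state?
Answer: -6

Derivation:
Track key 'bar' through all 6 events:
  event 1 (t=6: DEC bar by 7): bar (absent) -> -7
  event 2 (t=11: INC baz by 9): bar unchanged
  event 3 (t=18: INC bar by 1): bar -7 -> -6
  event 4 (t=28: INC foo by 14): bar unchanged
  event 5 (t=36: INC foo by 14): bar unchanged
  event 6 (t=39: SET baz = 41): bar unchanged
Final: bar = -6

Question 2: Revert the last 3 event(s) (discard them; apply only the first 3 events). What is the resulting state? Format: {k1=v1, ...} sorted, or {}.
Keep first 3 events (discard last 3):
  after event 1 (t=6: DEC bar by 7): {bar=-7}
  after event 2 (t=11: INC baz by 9): {bar=-7, baz=9}
  after event 3 (t=18: INC bar by 1): {bar=-6, baz=9}

Answer: {bar=-6, baz=9}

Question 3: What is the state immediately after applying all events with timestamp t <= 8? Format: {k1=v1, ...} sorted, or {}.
Apply events with t <= 8 (1 events):
  after event 1 (t=6: DEC bar by 7): {bar=-7}

Answer: {bar=-7}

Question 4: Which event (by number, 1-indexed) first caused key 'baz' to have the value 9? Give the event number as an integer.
Looking for first event where baz becomes 9:
  event 2: baz (absent) -> 9  <-- first match

Answer: 2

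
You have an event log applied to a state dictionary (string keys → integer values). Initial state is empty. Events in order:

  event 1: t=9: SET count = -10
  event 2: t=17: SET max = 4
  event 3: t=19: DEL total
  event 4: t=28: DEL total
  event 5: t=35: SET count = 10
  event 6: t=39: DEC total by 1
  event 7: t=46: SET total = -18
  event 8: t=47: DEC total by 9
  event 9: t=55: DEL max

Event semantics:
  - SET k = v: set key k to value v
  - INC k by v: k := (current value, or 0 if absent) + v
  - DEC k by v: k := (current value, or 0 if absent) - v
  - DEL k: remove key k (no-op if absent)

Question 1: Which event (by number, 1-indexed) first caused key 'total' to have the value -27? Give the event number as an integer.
Looking for first event where total becomes -27:
  event 6: total = -1
  event 7: total = -18
  event 8: total -18 -> -27  <-- first match

Answer: 8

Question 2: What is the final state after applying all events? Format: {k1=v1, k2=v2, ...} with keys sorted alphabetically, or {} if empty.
Answer: {count=10, total=-27}

Derivation:
  after event 1 (t=9: SET count = -10): {count=-10}
  after event 2 (t=17: SET max = 4): {count=-10, max=4}
  after event 3 (t=19: DEL total): {count=-10, max=4}
  after event 4 (t=28: DEL total): {count=-10, max=4}
  after event 5 (t=35: SET count = 10): {count=10, max=4}
  after event 6 (t=39: DEC total by 1): {count=10, max=4, total=-1}
  after event 7 (t=46: SET total = -18): {count=10, max=4, total=-18}
  after event 8 (t=47: DEC total by 9): {count=10, max=4, total=-27}
  after event 9 (t=55: DEL max): {count=10, total=-27}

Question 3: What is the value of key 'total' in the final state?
Track key 'total' through all 9 events:
  event 1 (t=9: SET count = -10): total unchanged
  event 2 (t=17: SET max = 4): total unchanged
  event 3 (t=19: DEL total): total (absent) -> (absent)
  event 4 (t=28: DEL total): total (absent) -> (absent)
  event 5 (t=35: SET count = 10): total unchanged
  event 6 (t=39: DEC total by 1): total (absent) -> -1
  event 7 (t=46: SET total = -18): total -1 -> -18
  event 8 (t=47: DEC total by 9): total -18 -> -27
  event 9 (t=55: DEL max): total unchanged
Final: total = -27

Answer: -27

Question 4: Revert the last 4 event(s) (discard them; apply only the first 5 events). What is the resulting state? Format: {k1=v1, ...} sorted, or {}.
Keep first 5 events (discard last 4):
  after event 1 (t=9: SET count = -10): {count=-10}
  after event 2 (t=17: SET max = 4): {count=-10, max=4}
  after event 3 (t=19: DEL total): {count=-10, max=4}
  after event 4 (t=28: DEL total): {count=-10, max=4}
  after event 5 (t=35: SET count = 10): {count=10, max=4}

Answer: {count=10, max=4}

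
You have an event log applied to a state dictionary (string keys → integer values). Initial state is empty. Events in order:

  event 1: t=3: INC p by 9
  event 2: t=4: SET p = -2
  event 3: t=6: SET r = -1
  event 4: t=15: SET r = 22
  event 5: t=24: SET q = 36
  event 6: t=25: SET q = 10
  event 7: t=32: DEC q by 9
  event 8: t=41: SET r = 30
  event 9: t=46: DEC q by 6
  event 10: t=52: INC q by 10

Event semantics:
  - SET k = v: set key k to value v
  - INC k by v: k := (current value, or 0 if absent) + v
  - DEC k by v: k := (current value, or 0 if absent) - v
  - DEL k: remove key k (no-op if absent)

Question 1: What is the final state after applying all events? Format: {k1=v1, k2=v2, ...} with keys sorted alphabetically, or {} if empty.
  after event 1 (t=3: INC p by 9): {p=9}
  after event 2 (t=4: SET p = -2): {p=-2}
  after event 3 (t=6: SET r = -1): {p=-2, r=-1}
  after event 4 (t=15: SET r = 22): {p=-2, r=22}
  after event 5 (t=24: SET q = 36): {p=-2, q=36, r=22}
  after event 6 (t=25: SET q = 10): {p=-2, q=10, r=22}
  after event 7 (t=32: DEC q by 9): {p=-2, q=1, r=22}
  after event 8 (t=41: SET r = 30): {p=-2, q=1, r=30}
  after event 9 (t=46: DEC q by 6): {p=-2, q=-5, r=30}
  after event 10 (t=52: INC q by 10): {p=-2, q=5, r=30}

Answer: {p=-2, q=5, r=30}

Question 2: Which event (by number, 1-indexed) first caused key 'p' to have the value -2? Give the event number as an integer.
Looking for first event where p becomes -2:
  event 1: p = 9
  event 2: p 9 -> -2  <-- first match

Answer: 2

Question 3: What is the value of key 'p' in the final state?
Track key 'p' through all 10 events:
  event 1 (t=3: INC p by 9): p (absent) -> 9
  event 2 (t=4: SET p = -2): p 9 -> -2
  event 3 (t=6: SET r = -1): p unchanged
  event 4 (t=15: SET r = 22): p unchanged
  event 5 (t=24: SET q = 36): p unchanged
  event 6 (t=25: SET q = 10): p unchanged
  event 7 (t=32: DEC q by 9): p unchanged
  event 8 (t=41: SET r = 30): p unchanged
  event 9 (t=46: DEC q by 6): p unchanged
  event 10 (t=52: INC q by 10): p unchanged
Final: p = -2

Answer: -2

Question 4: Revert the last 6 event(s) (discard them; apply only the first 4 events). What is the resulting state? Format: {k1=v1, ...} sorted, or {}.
Answer: {p=-2, r=22}

Derivation:
Keep first 4 events (discard last 6):
  after event 1 (t=3: INC p by 9): {p=9}
  after event 2 (t=4: SET p = -2): {p=-2}
  after event 3 (t=6: SET r = -1): {p=-2, r=-1}
  after event 4 (t=15: SET r = 22): {p=-2, r=22}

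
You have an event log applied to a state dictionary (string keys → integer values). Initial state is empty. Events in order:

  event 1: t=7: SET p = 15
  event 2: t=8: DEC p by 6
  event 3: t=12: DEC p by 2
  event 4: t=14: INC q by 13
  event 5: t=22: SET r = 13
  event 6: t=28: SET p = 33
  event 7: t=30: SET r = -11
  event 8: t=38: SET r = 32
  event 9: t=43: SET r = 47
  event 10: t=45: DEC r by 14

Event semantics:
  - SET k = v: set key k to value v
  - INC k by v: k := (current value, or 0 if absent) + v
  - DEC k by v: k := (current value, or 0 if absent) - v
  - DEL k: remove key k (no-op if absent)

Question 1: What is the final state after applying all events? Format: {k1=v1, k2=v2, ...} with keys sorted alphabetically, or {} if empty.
  after event 1 (t=7: SET p = 15): {p=15}
  after event 2 (t=8: DEC p by 6): {p=9}
  after event 3 (t=12: DEC p by 2): {p=7}
  after event 4 (t=14: INC q by 13): {p=7, q=13}
  after event 5 (t=22: SET r = 13): {p=7, q=13, r=13}
  after event 6 (t=28: SET p = 33): {p=33, q=13, r=13}
  after event 7 (t=30: SET r = -11): {p=33, q=13, r=-11}
  after event 8 (t=38: SET r = 32): {p=33, q=13, r=32}
  after event 9 (t=43: SET r = 47): {p=33, q=13, r=47}
  after event 10 (t=45: DEC r by 14): {p=33, q=13, r=33}

Answer: {p=33, q=13, r=33}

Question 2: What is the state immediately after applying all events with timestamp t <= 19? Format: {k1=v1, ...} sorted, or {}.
Answer: {p=7, q=13}

Derivation:
Apply events with t <= 19 (4 events):
  after event 1 (t=7: SET p = 15): {p=15}
  after event 2 (t=8: DEC p by 6): {p=9}
  after event 3 (t=12: DEC p by 2): {p=7}
  after event 4 (t=14: INC q by 13): {p=7, q=13}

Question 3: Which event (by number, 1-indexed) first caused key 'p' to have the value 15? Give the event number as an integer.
Looking for first event where p becomes 15:
  event 1: p (absent) -> 15  <-- first match

Answer: 1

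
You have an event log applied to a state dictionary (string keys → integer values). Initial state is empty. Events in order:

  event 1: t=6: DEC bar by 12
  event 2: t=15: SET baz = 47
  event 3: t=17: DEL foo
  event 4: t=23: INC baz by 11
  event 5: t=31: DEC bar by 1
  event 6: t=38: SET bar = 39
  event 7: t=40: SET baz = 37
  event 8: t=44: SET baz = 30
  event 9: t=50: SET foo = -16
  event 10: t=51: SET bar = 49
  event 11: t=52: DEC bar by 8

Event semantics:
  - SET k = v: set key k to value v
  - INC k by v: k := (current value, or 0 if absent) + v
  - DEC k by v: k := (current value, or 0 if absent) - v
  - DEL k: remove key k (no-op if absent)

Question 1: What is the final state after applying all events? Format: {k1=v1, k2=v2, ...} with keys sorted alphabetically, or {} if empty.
Answer: {bar=41, baz=30, foo=-16}

Derivation:
  after event 1 (t=6: DEC bar by 12): {bar=-12}
  after event 2 (t=15: SET baz = 47): {bar=-12, baz=47}
  after event 3 (t=17: DEL foo): {bar=-12, baz=47}
  after event 4 (t=23: INC baz by 11): {bar=-12, baz=58}
  after event 5 (t=31: DEC bar by 1): {bar=-13, baz=58}
  after event 6 (t=38: SET bar = 39): {bar=39, baz=58}
  after event 7 (t=40: SET baz = 37): {bar=39, baz=37}
  after event 8 (t=44: SET baz = 30): {bar=39, baz=30}
  after event 9 (t=50: SET foo = -16): {bar=39, baz=30, foo=-16}
  after event 10 (t=51: SET bar = 49): {bar=49, baz=30, foo=-16}
  after event 11 (t=52: DEC bar by 8): {bar=41, baz=30, foo=-16}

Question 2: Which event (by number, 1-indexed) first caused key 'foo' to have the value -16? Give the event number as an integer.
Answer: 9

Derivation:
Looking for first event where foo becomes -16:
  event 9: foo (absent) -> -16  <-- first match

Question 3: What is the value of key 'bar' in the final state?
Answer: 41

Derivation:
Track key 'bar' through all 11 events:
  event 1 (t=6: DEC bar by 12): bar (absent) -> -12
  event 2 (t=15: SET baz = 47): bar unchanged
  event 3 (t=17: DEL foo): bar unchanged
  event 4 (t=23: INC baz by 11): bar unchanged
  event 5 (t=31: DEC bar by 1): bar -12 -> -13
  event 6 (t=38: SET bar = 39): bar -13 -> 39
  event 7 (t=40: SET baz = 37): bar unchanged
  event 8 (t=44: SET baz = 30): bar unchanged
  event 9 (t=50: SET foo = -16): bar unchanged
  event 10 (t=51: SET bar = 49): bar 39 -> 49
  event 11 (t=52: DEC bar by 8): bar 49 -> 41
Final: bar = 41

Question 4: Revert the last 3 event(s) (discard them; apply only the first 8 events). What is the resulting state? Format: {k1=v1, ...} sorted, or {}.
Keep first 8 events (discard last 3):
  after event 1 (t=6: DEC bar by 12): {bar=-12}
  after event 2 (t=15: SET baz = 47): {bar=-12, baz=47}
  after event 3 (t=17: DEL foo): {bar=-12, baz=47}
  after event 4 (t=23: INC baz by 11): {bar=-12, baz=58}
  after event 5 (t=31: DEC bar by 1): {bar=-13, baz=58}
  after event 6 (t=38: SET bar = 39): {bar=39, baz=58}
  after event 7 (t=40: SET baz = 37): {bar=39, baz=37}
  after event 8 (t=44: SET baz = 30): {bar=39, baz=30}

Answer: {bar=39, baz=30}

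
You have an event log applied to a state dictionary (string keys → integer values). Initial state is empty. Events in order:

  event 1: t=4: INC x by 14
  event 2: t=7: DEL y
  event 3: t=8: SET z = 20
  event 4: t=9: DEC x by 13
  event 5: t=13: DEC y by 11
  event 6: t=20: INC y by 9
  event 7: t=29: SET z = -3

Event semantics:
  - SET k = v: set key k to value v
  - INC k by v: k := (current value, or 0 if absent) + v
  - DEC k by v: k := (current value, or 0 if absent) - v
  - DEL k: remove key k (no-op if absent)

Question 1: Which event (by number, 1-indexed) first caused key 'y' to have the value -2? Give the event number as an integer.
Looking for first event where y becomes -2:
  event 5: y = -11
  event 6: y -11 -> -2  <-- first match

Answer: 6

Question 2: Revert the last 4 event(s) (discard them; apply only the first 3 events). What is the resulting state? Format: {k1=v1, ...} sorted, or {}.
Keep first 3 events (discard last 4):
  after event 1 (t=4: INC x by 14): {x=14}
  after event 2 (t=7: DEL y): {x=14}
  after event 3 (t=8: SET z = 20): {x=14, z=20}

Answer: {x=14, z=20}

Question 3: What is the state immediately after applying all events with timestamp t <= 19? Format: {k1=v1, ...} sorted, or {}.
Apply events with t <= 19 (5 events):
  after event 1 (t=4: INC x by 14): {x=14}
  after event 2 (t=7: DEL y): {x=14}
  after event 3 (t=8: SET z = 20): {x=14, z=20}
  after event 4 (t=9: DEC x by 13): {x=1, z=20}
  after event 5 (t=13: DEC y by 11): {x=1, y=-11, z=20}

Answer: {x=1, y=-11, z=20}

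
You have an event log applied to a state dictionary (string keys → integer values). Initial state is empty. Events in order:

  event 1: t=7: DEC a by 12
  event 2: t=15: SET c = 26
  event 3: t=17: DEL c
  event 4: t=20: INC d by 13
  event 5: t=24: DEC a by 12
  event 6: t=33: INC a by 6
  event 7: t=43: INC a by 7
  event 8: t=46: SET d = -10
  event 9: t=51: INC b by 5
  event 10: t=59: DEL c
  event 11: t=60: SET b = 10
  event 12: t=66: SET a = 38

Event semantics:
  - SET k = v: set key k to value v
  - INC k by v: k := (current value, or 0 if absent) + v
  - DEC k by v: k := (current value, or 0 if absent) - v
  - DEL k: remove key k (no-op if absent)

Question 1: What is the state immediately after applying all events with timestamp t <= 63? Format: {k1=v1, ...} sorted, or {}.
Answer: {a=-11, b=10, d=-10}

Derivation:
Apply events with t <= 63 (11 events):
  after event 1 (t=7: DEC a by 12): {a=-12}
  after event 2 (t=15: SET c = 26): {a=-12, c=26}
  after event 3 (t=17: DEL c): {a=-12}
  after event 4 (t=20: INC d by 13): {a=-12, d=13}
  after event 5 (t=24: DEC a by 12): {a=-24, d=13}
  after event 6 (t=33: INC a by 6): {a=-18, d=13}
  after event 7 (t=43: INC a by 7): {a=-11, d=13}
  after event 8 (t=46: SET d = -10): {a=-11, d=-10}
  after event 9 (t=51: INC b by 5): {a=-11, b=5, d=-10}
  after event 10 (t=59: DEL c): {a=-11, b=5, d=-10}
  after event 11 (t=60: SET b = 10): {a=-11, b=10, d=-10}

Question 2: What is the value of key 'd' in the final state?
Track key 'd' through all 12 events:
  event 1 (t=7: DEC a by 12): d unchanged
  event 2 (t=15: SET c = 26): d unchanged
  event 3 (t=17: DEL c): d unchanged
  event 4 (t=20: INC d by 13): d (absent) -> 13
  event 5 (t=24: DEC a by 12): d unchanged
  event 6 (t=33: INC a by 6): d unchanged
  event 7 (t=43: INC a by 7): d unchanged
  event 8 (t=46: SET d = -10): d 13 -> -10
  event 9 (t=51: INC b by 5): d unchanged
  event 10 (t=59: DEL c): d unchanged
  event 11 (t=60: SET b = 10): d unchanged
  event 12 (t=66: SET a = 38): d unchanged
Final: d = -10

Answer: -10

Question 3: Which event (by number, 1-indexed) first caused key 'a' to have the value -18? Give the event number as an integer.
Looking for first event where a becomes -18:
  event 1: a = -12
  event 2: a = -12
  event 3: a = -12
  event 4: a = -12
  event 5: a = -24
  event 6: a -24 -> -18  <-- first match

Answer: 6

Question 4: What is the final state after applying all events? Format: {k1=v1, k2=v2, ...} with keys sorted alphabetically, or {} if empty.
Answer: {a=38, b=10, d=-10}

Derivation:
  after event 1 (t=7: DEC a by 12): {a=-12}
  after event 2 (t=15: SET c = 26): {a=-12, c=26}
  after event 3 (t=17: DEL c): {a=-12}
  after event 4 (t=20: INC d by 13): {a=-12, d=13}
  after event 5 (t=24: DEC a by 12): {a=-24, d=13}
  after event 6 (t=33: INC a by 6): {a=-18, d=13}
  after event 7 (t=43: INC a by 7): {a=-11, d=13}
  after event 8 (t=46: SET d = -10): {a=-11, d=-10}
  after event 9 (t=51: INC b by 5): {a=-11, b=5, d=-10}
  after event 10 (t=59: DEL c): {a=-11, b=5, d=-10}
  after event 11 (t=60: SET b = 10): {a=-11, b=10, d=-10}
  after event 12 (t=66: SET a = 38): {a=38, b=10, d=-10}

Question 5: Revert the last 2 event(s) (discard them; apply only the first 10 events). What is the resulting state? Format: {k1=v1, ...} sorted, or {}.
Keep first 10 events (discard last 2):
  after event 1 (t=7: DEC a by 12): {a=-12}
  after event 2 (t=15: SET c = 26): {a=-12, c=26}
  after event 3 (t=17: DEL c): {a=-12}
  after event 4 (t=20: INC d by 13): {a=-12, d=13}
  after event 5 (t=24: DEC a by 12): {a=-24, d=13}
  after event 6 (t=33: INC a by 6): {a=-18, d=13}
  after event 7 (t=43: INC a by 7): {a=-11, d=13}
  after event 8 (t=46: SET d = -10): {a=-11, d=-10}
  after event 9 (t=51: INC b by 5): {a=-11, b=5, d=-10}
  after event 10 (t=59: DEL c): {a=-11, b=5, d=-10}

Answer: {a=-11, b=5, d=-10}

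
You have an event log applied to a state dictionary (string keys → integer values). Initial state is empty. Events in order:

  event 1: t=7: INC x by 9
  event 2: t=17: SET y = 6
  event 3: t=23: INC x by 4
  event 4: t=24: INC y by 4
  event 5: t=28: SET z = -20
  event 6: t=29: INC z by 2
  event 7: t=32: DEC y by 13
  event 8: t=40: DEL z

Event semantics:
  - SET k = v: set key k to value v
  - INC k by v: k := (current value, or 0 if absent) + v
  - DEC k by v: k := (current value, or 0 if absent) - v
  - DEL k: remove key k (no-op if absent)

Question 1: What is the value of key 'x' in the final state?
Track key 'x' through all 8 events:
  event 1 (t=7: INC x by 9): x (absent) -> 9
  event 2 (t=17: SET y = 6): x unchanged
  event 3 (t=23: INC x by 4): x 9 -> 13
  event 4 (t=24: INC y by 4): x unchanged
  event 5 (t=28: SET z = -20): x unchanged
  event 6 (t=29: INC z by 2): x unchanged
  event 7 (t=32: DEC y by 13): x unchanged
  event 8 (t=40: DEL z): x unchanged
Final: x = 13

Answer: 13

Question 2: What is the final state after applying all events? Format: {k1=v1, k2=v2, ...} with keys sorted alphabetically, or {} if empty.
Answer: {x=13, y=-3}

Derivation:
  after event 1 (t=7: INC x by 9): {x=9}
  after event 2 (t=17: SET y = 6): {x=9, y=6}
  after event 3 (t=23: INC x by 4): {x=13, y=6}
  after event 4 (t=24: INC y by 4): {x=13, y=10}
  after event 5 (t=28: SET z = -20): {x=13, y=10, z=-20}
  after event 6 (t=29: INC z by 2): {x=13, y=10, z=-18}
  after event 7 (t=32: DEC y by 13): {x=13, y=-3, z=-18}
  after event 8 (t=40: DEL z): {x=13, y=-3}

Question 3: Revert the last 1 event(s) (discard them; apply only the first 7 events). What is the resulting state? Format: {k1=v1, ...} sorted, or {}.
Keep first 7 events (discard last 1):
  after event 1 (t=7: INC x by 9): {x=9}
  after event 2 (t=17: SET y = 6): {x=9, y=6}
  after event 3 (t=23: INC x by 4): {x=13, y=6}
  after event 4 (t=24: INC y by 4): {x=13, y=10}
  after event 5 (t=28: SET z = -20): {x=13, y=10, z=-20}
  after event 6 (t=29: INC z by 2): {x=13, y=10, z=-18}
  after event 7 (t=32: DEC y by 13): {x=13, y=-3, z=-18}

Answer: {x=13, y=-3, z=-18}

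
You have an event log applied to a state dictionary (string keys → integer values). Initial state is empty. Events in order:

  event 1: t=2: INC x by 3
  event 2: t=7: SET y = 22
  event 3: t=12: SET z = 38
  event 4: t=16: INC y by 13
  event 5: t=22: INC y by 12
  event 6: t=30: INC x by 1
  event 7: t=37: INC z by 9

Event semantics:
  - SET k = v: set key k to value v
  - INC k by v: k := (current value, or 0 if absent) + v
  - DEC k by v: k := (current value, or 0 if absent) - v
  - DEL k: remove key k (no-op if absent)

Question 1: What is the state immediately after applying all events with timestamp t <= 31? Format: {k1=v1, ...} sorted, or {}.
Answer: {x=4, y=47, z=38}

Derivation:
Apply events with t <= 31 (6 events):
  after event 1 (t=2: INC x by 3): {x=3}
  after event 2 (t=7: SET y = 22): {x=3, y=22}
  after event 3 (t=12: SET z = 38): {x=3, y=22, z=38}
  after event 4 (t=16: INC y by 13): {x=3, y=35, z=38}
  after event 5 (t=22: INC y by 12): {x=3, y=47, z=38}
  after event 6 (t=30: INC x by 1): {x=4, y=47, z=38}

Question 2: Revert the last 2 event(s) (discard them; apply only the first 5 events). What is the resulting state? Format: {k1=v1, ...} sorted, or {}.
Answer: {x=3, y=47, z=38}

Derivation:
Keep first 5 events (discard last 2):
  after event 1 (t=2: INC x by 3): {x=3}
  after event 2 (t=7: SET y = 22): {x=3, y=22}
  after event 3 (t=12: SET z = 38): {x=3, y=22, z=38}
  after event 4 (t=16: INC y by 13): {x=3, y=35, z=38}
  after event 5 (t=22: INC y by 12): {x=3, y=47, z=38}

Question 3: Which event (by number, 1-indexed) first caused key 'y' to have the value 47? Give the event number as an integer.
Answer: 5

Derivation:
Looking for first event where y becomes 47:
  event 2: y = 22
  event 3: y = 22
  event 4: y = 35
  event 5: y 35 -> 47  <-- first match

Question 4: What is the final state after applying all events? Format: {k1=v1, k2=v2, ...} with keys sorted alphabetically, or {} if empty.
Answer: {x=4, y=47, z=47}

Derivation:
  after event 1 (t=2: INC x by 3): {x=3}
  after event 2 (t=7: SET y = 22): {x=3, y=22}
  after event 3 (t=12: SET z = 38): {x=3, y=22, z=38}
  after event 4 (t=16: INC y by 13): {x=3, y=35, z=38}
  after event 5 (t=22: INC y by 12): {x=3, y=47, z=38}
  after event 6 (t=30: INC x by 1): {x=4, y=47, z=38}
  after event 7 (t=37: INC z by 9): {x=4, y=47, z=47}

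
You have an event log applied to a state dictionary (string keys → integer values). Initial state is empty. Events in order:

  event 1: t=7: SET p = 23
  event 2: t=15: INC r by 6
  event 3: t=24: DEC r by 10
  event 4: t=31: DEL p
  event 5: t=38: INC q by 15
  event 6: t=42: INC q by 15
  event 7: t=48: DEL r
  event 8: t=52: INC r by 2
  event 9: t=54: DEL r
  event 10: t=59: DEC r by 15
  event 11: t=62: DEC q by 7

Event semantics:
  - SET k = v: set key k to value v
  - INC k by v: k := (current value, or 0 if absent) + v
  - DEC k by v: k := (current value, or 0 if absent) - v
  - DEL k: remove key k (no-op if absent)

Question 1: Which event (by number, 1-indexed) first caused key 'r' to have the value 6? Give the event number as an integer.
Answer: 2

Derivation:
Looking for first event where r becomes 6:
  event 2: r (absent) -> 6  <-- first match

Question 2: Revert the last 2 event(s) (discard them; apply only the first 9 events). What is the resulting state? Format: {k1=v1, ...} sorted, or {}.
Answer: {q=30}

Derivation:
Keep first 9 events (discard last 2):
  after event 1 (t=7: SET p = 23): {p=23}
  after event 2 (t=15: INC r by 6): {p=23, r=6}
  after event 3 (t=24: DEC r by 10): {p=23, r=-4}
  after event 4 (t=31: DEL p): {r=-4}
  after event 5 (t=38: INC q by 15): {q=15, r=-4}
  after event 6 (t=42: INC q by 15): {q=30, r=-4}
  after event 7 (t=48: DEL r): {q=30}
  after event 8 (t=52: INC r by 2): {q=30, r=2}
  after event 9 (t=54: DEL r): {q=30}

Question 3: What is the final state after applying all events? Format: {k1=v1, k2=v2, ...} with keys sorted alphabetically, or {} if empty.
  after event 1 (t=7: SET p = 23): {p=23}
  after event 2 (t=15: INC r by 6): {p=23, r=6}
  after event 3 (t=24: DEC r by 10): {p=23, r=-4}
  after event 4 (t=31: DEL p): {r=-4}
  after event 5 (t=38: INC q by 15): {q=15, r=-4}
  after event 6 (t=42: INC q by 15): {q=30, r=-4}
  after event 7 (t=48: DEL r): {q=30}
  after event 8 (t=52: INC r by 2): {q=30, r=2}
  after event 9 (t=54: DEL r): {q=30}
  after event 10 (t=59: DEC r by 15): {q=30, r=-15}
  after event 11 (t=62: DEC q by 7): {q=23, r=-15}

Answer: {q=23, r=-15}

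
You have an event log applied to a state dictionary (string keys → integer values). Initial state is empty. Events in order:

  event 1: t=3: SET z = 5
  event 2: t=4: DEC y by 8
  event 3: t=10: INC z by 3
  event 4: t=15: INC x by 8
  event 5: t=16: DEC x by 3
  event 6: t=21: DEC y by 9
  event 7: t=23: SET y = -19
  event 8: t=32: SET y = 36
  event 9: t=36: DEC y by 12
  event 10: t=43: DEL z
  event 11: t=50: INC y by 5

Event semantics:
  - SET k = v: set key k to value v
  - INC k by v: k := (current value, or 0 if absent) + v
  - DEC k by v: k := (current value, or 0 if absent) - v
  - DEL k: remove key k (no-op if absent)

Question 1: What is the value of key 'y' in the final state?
Track key 'y' through all 11 events:
  event 1 (t=3: SET z = 5): y unchanged
  event 2 (t=4: DEC y by 8): y (absent) -> -8
  event 3 (t=10: INC z by 3): y unchanged
  event 4 (t=15: INC x by 8): y unchanged
  event 5 (t=16: DEC x by 3): y unchanged
  event 6 (t=21: DEC y by 9): y -8 -> -17
  event 7 (t=23: SET y = -19): y -17 -> -19
  event 8 (t=32: SET y = 36): y -19 -> 36
  event 9 (t=36: DEC y by 12): y 36 -> 24
  event 10 (t=43: DEL z): y unchanged
  event 11 (t=50: INC y by 5): y 24 -> 29
Final: y = 29

Answer: 29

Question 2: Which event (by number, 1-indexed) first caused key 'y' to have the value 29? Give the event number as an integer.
Answer: 11

Derivation:
Looking for first event where y becomes 29:
  event 2: y = -8
  event 3: y = -8
  event 4: y = -8
  event 5: y = -8
  event 6: y = -17
  event 7: y = -19
  event 8: y = 36
  event 9: y = 24
  event 10: y = 24
  event 11: y 24 -> 29  <-- first match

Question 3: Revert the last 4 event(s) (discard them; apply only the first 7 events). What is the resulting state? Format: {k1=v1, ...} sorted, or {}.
Answer: {x=5, y=-19, z=8}

Derivation:
Keep first 7 events (discard last 4):
  after event 1 (t=3: SET z = 5): {z=5}
  after event 2 (t=4: DEC y by 8): {y=-8, z=5}
  after event 3 (t=10: INC z by 3): {y=-8, z=8}
  after event 4 (t=15: INC x by 8): {x=8, y=-8, z=8}
  after event 5 (t=16: DEC x by 3): {x=5, y=-8, z=8}
  after event 6 (t=21: DEC y by 9): {x=5, y=-17, z=8}
  after event 7 (t=23: SET y = -19): {x=5, y=-19, z=8}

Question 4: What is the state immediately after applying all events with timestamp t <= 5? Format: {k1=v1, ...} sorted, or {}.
Answer: {y=-8, z=5}

Derivation:
Apply events with t <= 5 (2 events):
  after event 1 (t=3: SET z = 5): {z=5}
  after event 2 (t=4: DEC y by 8): {y=-8, z=5}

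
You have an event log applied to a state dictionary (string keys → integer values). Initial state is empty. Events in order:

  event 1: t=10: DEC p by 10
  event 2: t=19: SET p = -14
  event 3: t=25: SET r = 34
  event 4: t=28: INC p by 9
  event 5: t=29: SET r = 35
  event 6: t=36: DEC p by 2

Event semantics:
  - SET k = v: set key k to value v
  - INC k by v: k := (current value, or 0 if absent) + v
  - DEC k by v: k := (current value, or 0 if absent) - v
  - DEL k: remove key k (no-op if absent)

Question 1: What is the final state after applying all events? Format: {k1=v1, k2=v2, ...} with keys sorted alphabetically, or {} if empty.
  after event 1 (t=10: DEC p by 10): {p=-10}
  after event 2 (t=19: SET p = -14): {p=-14}
  after event 3 (t=25: SET r = 34): {p=-14, r=34}
  after event 4 (t=28: INC p by 9): {p=-5, r=34}
  after event 5 (t=29: SET r = 35): {p=-5, r=35}
  after event 6 (t=36: DEC p by 2): {p=-7, r=35}

Answer: {p=-7, r=35}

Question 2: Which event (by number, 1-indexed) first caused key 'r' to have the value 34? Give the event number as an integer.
Looking for first event where r becomes 34:
  event 3: r (absent) -> 34  <-- first match

Answer: 3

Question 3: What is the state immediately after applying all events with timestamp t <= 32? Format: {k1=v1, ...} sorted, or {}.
Apply events with t <= 32 (5 events):
  after event 1 (t=10: DEC p by 10): {p=-10}
  after event 2 (t=19: SET p = -14): {p=-14}
  after event 3 (t=25: SET r = 34): {p=-14, r=34}
  after event 4 (t=28: INC p by 9): {p=-5, r=34}
  after event 5 (t=29: SET r = 35): {p=-5, r=35}

Answer: {p=-5, r=35}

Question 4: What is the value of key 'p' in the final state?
Track key 'p' through all 6 events:
  event 1 (t=10: DEC p by 10): p (absent) -> -10
  event 2 (t=19: SET p = -14): p -10 -> -14
  event 3 (t=25: SET r = 34): p unchanged
  event 4 (t=28: INC p by 9): p -14 -> -5
  event 5 (t=29: SET r = 35): p unchanged
  event 6 (t=36: DEC p by 2): p -5 -> -7
Final: p = -7

Answer: -7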